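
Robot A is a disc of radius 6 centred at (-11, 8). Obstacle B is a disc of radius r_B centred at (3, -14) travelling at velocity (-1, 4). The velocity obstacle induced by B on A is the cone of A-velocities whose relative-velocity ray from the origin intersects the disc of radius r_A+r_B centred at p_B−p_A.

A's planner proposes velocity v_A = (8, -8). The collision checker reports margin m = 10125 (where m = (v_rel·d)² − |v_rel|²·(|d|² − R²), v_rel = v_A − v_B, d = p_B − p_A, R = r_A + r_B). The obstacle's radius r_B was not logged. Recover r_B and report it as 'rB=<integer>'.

m = 10125
d = (14, -22);  v_rel = (9, -12),  |v_rel|² = 225
v_rel×d = (9)·(-22) − (-12)·(14) = -30
since m = R²·225 − (-30)²:  R² = (900 + 10125) / 225 = 49
R = √49 = 7  ⇒  r_B = 7 − 6 = 1

rB=1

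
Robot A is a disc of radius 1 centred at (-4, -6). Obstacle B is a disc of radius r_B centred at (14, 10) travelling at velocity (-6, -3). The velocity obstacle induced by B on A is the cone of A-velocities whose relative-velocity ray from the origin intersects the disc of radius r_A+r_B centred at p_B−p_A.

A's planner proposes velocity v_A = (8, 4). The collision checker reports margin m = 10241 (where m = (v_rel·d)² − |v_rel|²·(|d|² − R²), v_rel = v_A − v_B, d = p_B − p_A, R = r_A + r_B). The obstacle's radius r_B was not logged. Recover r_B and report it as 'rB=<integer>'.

m = 10241
d = (18, 16);  v_rel = (14, 7),  |v_rel|² = 245
v_rel×d = (14)·(16) − (7)·(18) = 98
since m = R²·245 − 98²:  R² = (9604 + 10241) / 245 = 81
R = √81 = 9  ⇒  r_B = 9 − 1 = 8

rB=8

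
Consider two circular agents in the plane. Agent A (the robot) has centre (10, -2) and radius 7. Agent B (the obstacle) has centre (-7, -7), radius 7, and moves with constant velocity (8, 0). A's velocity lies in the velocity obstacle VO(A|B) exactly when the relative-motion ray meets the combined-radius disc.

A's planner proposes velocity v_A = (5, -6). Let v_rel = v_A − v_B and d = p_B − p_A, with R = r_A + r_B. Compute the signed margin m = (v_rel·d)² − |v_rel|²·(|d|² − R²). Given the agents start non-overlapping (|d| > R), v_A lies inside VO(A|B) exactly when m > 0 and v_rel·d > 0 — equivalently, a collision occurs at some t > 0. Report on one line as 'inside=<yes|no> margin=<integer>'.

d = (-17, -5),  |d|² = 314;  R = 7+7 = 14,  c = 314−14² = 118
v_rel = (-3, -6),  |v_rel|² = 45;  v_rel·d = (-3)·(-17) + (-6)·(-5) = 81
45·t² − 162·t + 118 = 0  ⇒  m = 81² − 45·118 = 1251
m = 1251 > 0,  v_rel·d = 81 > 0  ⇒  inside

inside=yes margin=1251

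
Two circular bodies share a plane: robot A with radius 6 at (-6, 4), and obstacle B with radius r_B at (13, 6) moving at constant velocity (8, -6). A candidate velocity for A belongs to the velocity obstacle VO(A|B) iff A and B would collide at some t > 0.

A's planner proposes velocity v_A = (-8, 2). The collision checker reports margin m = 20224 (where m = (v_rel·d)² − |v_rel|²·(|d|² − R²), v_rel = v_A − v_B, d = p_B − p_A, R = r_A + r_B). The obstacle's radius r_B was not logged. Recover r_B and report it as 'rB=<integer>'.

m = 20224
d = (19, 2);  v_rel = (-16, 8),  |v_rel|² = 320
v_rel×d = (-16)·(2) − (8)·(19) = -184
since m = R²·320 − (-184)²:  R² = (33856 + 20224) / 320 = 169
R = √169 = 13  ⇒  r_B = 13 − 6 = 7

rB=7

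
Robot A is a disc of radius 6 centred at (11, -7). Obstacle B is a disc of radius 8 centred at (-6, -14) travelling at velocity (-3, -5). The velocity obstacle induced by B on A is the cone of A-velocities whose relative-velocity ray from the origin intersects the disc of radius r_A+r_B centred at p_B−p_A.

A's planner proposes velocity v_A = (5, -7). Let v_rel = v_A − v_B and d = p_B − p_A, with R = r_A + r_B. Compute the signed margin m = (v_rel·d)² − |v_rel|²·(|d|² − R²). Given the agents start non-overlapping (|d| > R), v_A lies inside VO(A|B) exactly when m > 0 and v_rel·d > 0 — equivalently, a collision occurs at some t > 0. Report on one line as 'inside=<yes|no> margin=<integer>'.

d = (-17, -7),  |d|² = 338;  R = 6+8 = 14,  c = 338−14² = 142
v_rel = (8, -2),  |v_rel|² = 68;  v_rel·d = (8)·(-17) + (-2)·(-7) = -122
68·t² + 244·t + 142 = 0  ⇒  m = (-122)² − 68·142 = 5228
m = 5228 > 0,  v_rel·d = -122 < 0  ⇒  outside

inside=no margin=5228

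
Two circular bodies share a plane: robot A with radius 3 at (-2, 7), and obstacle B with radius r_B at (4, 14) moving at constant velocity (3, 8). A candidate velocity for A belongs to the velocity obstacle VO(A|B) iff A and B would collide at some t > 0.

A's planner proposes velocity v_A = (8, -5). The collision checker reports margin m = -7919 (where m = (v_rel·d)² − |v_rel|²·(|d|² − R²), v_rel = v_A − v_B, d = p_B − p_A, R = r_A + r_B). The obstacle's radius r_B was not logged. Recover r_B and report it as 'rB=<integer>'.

m = -7919
d = (6, 7);  v_rel = (5, -13),  |v_rel|² = 194
v_rel×d = (5)·(7) − (-13)·(6) = 113
since m = R²·194 − 113²:  R² = (12769 + -7919) / 194 = 25
R = √25 = 5  ⇒  r_B = 5 − 3 = 2

rB=2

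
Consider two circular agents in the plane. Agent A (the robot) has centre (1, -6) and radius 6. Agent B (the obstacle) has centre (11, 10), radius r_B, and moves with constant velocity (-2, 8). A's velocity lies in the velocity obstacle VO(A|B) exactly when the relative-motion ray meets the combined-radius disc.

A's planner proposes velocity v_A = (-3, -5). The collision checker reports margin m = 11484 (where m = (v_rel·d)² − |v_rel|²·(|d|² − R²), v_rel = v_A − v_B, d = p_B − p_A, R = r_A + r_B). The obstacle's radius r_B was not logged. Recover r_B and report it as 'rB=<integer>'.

m = 11484
d = (10, 16);  v_rel = (-1, -13),  |v_rel|² = 170
v_rel×d = (-1)·(16) − (-13)·(10) = 114
since m = R²·170 − 114²:  R² = (12996 + 11484) / 170 = 144
R = √144 = 12  ⇒  r_B = 12 − 6 = 6

rB=6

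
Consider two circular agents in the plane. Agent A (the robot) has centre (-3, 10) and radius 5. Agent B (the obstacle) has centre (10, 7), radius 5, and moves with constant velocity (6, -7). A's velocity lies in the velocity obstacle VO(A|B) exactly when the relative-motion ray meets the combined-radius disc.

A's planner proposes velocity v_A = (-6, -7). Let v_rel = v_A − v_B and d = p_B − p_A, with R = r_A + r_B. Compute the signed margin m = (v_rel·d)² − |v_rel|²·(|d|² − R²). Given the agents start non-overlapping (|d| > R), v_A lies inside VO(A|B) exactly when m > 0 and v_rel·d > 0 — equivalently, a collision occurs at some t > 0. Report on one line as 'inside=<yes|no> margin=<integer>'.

d = (13, -3),  |d|² = 178;  R = 5+5 = 10,  c = 178−10² = 78
v_rel = (-12, 0),  |v_rel|² = 144;  v_rel·d = (-12)·(13) + (0)·(-3) = -156
144·t² + 312·t + 78 = 0  ⇒  m = (-156)² − 144·78 = 13104
m = 13104 > 0,  v_rel·d = -156 < 0  ⇒  outside

inside=no margin=13104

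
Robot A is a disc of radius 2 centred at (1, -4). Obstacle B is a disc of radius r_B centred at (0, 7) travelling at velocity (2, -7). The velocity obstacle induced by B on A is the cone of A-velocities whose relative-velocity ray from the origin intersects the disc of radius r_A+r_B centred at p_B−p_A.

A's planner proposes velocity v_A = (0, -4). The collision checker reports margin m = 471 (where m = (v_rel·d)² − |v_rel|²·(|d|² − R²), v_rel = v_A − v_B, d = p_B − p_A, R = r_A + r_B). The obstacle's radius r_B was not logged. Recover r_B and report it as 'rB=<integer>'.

m = 471
d = (-1, 11);  v_rel = (-2, 3),  |v_rel|² = 13
v_rel×d = (-2)·(11) − (3)·(-1) = -19
since m = R²·13 − (-19)²:  R² = (361 + 471) / 13 = 64
R = √64 = 8  ⇒  r_B = 8 − 2 = 6

rB=6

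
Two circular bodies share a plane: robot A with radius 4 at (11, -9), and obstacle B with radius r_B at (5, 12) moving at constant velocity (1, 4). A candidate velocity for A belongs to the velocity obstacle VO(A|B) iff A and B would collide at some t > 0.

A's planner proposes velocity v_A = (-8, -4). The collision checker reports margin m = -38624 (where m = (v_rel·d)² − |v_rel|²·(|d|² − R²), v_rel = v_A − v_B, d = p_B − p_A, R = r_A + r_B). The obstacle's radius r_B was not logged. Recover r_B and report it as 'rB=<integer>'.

m = -38624
d = (-6, 21);  v_rel = (-9, -8),  |v_rel|² = 145
v_rel×d = (-9)·(21) − (-8)·(-6) = -237
since m = R²·145 − (-237)²:  R² = (56169 + -38624) / 145 = 121
R = √121 = 11  ⇒  r_B = 11 − 4 = 7

rB=7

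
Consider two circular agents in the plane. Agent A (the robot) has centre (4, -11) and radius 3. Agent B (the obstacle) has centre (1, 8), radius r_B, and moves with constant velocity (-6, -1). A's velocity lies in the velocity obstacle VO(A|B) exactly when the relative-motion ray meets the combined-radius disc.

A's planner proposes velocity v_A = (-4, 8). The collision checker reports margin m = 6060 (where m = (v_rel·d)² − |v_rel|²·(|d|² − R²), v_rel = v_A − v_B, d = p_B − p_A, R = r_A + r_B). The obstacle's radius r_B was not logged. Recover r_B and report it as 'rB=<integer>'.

m = 6060
d = (-3, 19);  v_rel = (2, 9),  |v_rel|² = 85
v_rel×d = (2)·(19) − (9)·(-3) = 65
since m = R²·85 − 65²:  R² = (4225 + 6060) / 85 = 121
R = √121 = 11  ⇒  r_B = 11 − 3 = 8

rB=8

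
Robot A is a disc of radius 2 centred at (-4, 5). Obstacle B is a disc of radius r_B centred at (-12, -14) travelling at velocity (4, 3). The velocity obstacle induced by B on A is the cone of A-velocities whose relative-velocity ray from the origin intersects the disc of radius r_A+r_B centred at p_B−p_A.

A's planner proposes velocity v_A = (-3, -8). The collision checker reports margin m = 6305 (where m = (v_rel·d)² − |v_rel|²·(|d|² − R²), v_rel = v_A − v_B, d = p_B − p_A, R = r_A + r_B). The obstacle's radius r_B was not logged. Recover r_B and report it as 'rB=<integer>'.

m = 6305
d = (-8, -19);  v_rel = (-7, -11),  |v_rel|² = 170
v_rel×d = (-7)·(-19) − (-11)·(-8) = 45
since m = R²·170 − 45²:  R² = (2025 + 6305) / 170 = 49
R = √49 = 7  ⇒  r_B = 7 − 2 = 5

rB=5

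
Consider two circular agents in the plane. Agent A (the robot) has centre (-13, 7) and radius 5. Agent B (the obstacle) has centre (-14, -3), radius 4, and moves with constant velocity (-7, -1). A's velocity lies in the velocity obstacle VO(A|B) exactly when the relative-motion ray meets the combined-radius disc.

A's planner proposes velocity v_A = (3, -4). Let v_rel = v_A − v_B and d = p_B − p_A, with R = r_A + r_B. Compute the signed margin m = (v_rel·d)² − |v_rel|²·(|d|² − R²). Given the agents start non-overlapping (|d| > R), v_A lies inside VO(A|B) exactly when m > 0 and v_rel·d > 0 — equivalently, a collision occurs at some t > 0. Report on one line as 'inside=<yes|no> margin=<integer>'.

d = (-1, -10),  |d|² = 101;  R = 5+4 = 9,  c = 101−9² = 20
v_rel = (10, -3),  |v_rel|² = 109;  v_rel·d = (10)·(-1) + (-3)·(-10) = 20
109·t² − 40·t + 20 = 0  ⇒  m = 20² − 109·20 = -1780
m = -1780 < 0,  v_rel·d = 20 > 0  ⇒  outside

inside=no margin=-1780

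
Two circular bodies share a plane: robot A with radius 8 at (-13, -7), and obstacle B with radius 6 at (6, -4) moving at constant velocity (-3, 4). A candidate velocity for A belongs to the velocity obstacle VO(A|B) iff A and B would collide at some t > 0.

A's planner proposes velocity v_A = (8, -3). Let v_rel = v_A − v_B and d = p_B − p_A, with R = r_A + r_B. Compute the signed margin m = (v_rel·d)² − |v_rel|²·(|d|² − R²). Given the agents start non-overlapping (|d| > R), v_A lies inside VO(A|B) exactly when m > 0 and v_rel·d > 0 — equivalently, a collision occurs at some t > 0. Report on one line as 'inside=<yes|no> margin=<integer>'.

d = (19, 3),  |d|² = 370;  R = 8+6 = 14,  c = 370−14² = 174
v_rel = (11, -7),  |v_rel|² = 170;  v_rel·d = (11)·(19) + (-7)·(3) = 188
170·t² − 376·t + 174 = 0  ⇒  m = 188² − 170·174 = 5764
m = 5764 > 0,  v_rel·d = 188 > 0  ⇒  inside

inside=yes margin=5764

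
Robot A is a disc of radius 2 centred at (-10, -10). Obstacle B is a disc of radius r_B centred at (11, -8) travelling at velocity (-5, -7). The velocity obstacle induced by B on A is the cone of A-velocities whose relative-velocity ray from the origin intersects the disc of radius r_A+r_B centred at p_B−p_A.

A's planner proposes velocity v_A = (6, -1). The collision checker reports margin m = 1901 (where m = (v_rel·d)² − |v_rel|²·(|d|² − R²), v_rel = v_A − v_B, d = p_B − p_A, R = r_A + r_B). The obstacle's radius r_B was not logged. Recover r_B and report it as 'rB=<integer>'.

m = 1901
d = (21, 2);  v_rel = (11, 6),  |v_rel|² = 157
v_rel×d = (11)·(2) − (6)·(21) = -104
since m = R²·157 − (-104)²:  R² = (10816 + 1901) / 157 = 81
R = √81 = 9  ⇒  r_B = 9 − 2 = 7

rB=7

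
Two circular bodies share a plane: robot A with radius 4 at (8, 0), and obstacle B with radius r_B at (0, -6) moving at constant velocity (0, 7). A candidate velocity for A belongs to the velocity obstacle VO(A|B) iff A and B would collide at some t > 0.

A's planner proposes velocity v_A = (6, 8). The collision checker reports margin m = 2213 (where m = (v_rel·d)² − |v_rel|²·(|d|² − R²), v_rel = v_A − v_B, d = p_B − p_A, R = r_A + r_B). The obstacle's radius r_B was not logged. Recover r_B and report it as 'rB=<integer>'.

m = 2213
d = (-8, -6);  v_rel = (6, 1),  |v_rel|² = 37
v_rel×d = (6)·(-6) − (1)·(-8) = -28
since m = R²·37 − (-28)²:  R² = (784 + 2213) / 37 = 81
R = √81 = 9  ⇒  r_B = 9 − 4 = 5

rB=5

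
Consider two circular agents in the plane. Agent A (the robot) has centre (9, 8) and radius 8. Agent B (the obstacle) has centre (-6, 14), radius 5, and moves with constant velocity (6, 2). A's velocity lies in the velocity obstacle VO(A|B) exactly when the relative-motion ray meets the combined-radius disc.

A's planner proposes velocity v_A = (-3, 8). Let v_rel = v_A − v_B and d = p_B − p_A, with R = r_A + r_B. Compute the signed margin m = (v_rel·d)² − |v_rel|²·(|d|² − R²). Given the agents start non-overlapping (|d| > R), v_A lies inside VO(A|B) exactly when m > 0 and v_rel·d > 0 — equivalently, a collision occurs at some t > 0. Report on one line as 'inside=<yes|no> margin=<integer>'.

d = (-15, 6),  |d|² = 261;  R = 8+5 = 13,  c = 261−13² = 92
v_rel = (-9, 6),  |v_rel|² = 117;  v_rel·d = (-9)·(-15) + (6)·(6) = 171
117·t² − 342·t + 92 = 0  ⇒  m = 171² − 117·92 = 18477
m = 18477 > 0,  v_rel·d = 171 > 0  ⇒  inside

inside=yes margin=18477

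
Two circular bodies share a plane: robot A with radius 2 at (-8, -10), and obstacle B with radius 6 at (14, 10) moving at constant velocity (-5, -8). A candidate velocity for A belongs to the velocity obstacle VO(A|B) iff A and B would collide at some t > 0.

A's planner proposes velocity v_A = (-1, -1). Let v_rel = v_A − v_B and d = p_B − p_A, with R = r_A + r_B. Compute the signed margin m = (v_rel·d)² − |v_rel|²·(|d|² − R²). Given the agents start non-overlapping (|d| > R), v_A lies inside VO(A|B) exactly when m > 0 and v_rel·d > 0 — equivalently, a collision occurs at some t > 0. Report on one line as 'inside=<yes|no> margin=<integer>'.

d = (22, 20),  |d|² = 884;  R = 2+6 = 8,  c = 884−8² = 820
v_rel = (4, 7),  |v_rel|² = 65;  v_rel·d = (4)·(22) + (7)·(20) = 228
65·t² − 456·t + 820 = 0  ⇒  m = 228² − 65·820 = -1316
m = -1316 < 0,  v_rel·d = 228 > 0  ⇒  outside

inside=no margin=-1316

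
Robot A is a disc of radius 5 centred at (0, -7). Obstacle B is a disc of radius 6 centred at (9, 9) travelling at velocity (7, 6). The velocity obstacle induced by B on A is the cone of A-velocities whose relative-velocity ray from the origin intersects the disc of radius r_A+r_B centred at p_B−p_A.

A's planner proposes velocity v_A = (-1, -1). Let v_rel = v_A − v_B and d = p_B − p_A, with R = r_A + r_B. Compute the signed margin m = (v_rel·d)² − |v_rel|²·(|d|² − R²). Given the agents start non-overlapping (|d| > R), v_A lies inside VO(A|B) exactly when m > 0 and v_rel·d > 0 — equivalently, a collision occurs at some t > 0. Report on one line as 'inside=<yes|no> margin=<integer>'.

d = (9, 16),  |d|² = 337;  R = 5+6 = 11,  c = 337−11² = 216
v_rel = (-8, -7),  |v_rel|² = 113;  v_rel·d = (-8)·(9) + (-7)·(16) = -184
113·t² + 368·t + 216 = 0  ⇒  m = (-184)² − 113·216 = 9448
m = 9448 > 0,  v_rel·d = -184 < 0  ⇒  outside

inside=no margin=9448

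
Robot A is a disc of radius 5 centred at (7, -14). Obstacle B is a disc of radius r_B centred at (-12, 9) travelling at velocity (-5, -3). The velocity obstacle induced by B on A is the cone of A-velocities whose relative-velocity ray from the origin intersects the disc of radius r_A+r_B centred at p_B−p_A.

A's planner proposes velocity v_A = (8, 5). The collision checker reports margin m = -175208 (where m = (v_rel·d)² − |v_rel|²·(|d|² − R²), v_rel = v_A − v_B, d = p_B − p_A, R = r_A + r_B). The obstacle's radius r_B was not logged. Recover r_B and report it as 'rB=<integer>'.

m = -175208
d = (-19, 23);  v_rel = (13, 8),  |v_rel|² = 233
v_rel×d = (13)·(23) − (8)·(-19) = 451
since m = R²·233 − 451²:  R² = (203401 + -175208) / 233 = 121
R = √121 = 11  ⇒  r_B = 11 − 5 = 6

rB=6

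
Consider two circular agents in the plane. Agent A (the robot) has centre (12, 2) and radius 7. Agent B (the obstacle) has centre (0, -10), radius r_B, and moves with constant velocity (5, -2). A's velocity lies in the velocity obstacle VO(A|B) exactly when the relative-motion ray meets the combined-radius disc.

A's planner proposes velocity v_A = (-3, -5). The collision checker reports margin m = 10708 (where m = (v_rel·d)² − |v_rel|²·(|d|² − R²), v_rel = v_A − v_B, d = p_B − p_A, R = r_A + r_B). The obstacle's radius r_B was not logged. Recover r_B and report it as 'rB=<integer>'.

m = 10708
d = (-12, -12);  v_rel = (-8, -3),  |v_rel|² = 73
v_rel×d = (-8)·(-12) − (-3)·(-12) = 60
since m = R²·73 − 60²:  R² = (3600 + 10708) / 73 = 196
R = √196 = 14  ⇒  r_B = 14 − 7 = 7

rB=7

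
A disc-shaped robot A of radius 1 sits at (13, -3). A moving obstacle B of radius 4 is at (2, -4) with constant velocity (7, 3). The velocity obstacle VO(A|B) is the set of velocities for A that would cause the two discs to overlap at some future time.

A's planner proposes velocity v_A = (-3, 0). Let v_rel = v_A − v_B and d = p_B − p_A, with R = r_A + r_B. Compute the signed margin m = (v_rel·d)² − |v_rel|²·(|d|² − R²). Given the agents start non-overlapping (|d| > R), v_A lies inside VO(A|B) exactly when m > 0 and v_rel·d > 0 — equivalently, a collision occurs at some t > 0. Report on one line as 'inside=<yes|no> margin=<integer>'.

d = (-11, -1),  |d|² = 122;  R = 1+4 = 5,  c = 122−5² = 97
v_rel = (-10, -3),  |v_rel|² = 109;  v_rel·d = (-10)·(-11) + (-3)·(-1) = 113
109·t² − 226·t + 97 = 0  ⇒  m = 113² − 109·97 = 2196
m = 2196 > 0,  v_rel·d = 113 > 0  ⇒  inside

inside=yes margin=2196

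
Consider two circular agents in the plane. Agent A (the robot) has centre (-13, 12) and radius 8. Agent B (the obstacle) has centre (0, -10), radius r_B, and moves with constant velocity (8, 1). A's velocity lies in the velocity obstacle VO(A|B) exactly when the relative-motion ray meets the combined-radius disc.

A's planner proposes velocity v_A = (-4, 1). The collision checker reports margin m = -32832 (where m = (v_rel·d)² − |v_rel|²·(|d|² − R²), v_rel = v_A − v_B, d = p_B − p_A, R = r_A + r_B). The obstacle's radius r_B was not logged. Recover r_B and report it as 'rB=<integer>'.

m = -32832
d = (13, -22);  v_rel = (-12, 0),  |v_rel|² = 144
v_rel×d = (-12)·(-22) − (0)·(13) = 264
since m = R²·144 − 264²:  R² = (69696 + -32832) / 144 = 256
R = √256 = 16  ⇒  r_B = 16 − 8 = 8

rB=8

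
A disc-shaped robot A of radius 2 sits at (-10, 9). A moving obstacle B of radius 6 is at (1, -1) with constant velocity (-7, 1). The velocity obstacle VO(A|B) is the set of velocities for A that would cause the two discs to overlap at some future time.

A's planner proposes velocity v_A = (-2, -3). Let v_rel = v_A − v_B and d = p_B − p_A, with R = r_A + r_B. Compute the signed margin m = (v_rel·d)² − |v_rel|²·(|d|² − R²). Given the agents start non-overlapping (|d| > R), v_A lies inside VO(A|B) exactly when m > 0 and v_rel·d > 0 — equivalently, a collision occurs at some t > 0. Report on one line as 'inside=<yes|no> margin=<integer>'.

d = (11, -10),  |d|² = 221;  R = 2+6 = 8,  c = 221−8² = 157
v_rel = (5, -4),  |v_rel|² = 41;  v_rel·d = (5)·(11) + (-4)·(-10) = 95
41·t² − 190·t + 157 = 0  ⇒  m = 95² − 41·157 = 2588
m = 2588 > 0,  v_rel·d = 95 > 0  ⇒  inside

inside=yes margin=2588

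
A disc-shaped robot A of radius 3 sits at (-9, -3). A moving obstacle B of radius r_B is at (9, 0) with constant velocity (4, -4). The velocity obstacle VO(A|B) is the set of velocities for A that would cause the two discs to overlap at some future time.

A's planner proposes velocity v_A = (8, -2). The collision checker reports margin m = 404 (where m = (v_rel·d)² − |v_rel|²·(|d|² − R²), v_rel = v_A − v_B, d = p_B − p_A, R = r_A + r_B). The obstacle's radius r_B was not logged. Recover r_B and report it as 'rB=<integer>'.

m = 404
d = (18, 3);  v_rel = (4, 2),  |v_rel|² = 20
v_rel×d = (4)·(3) − (2)·(18) = -24
since m = R²·20 − (-24)²:  R² = (576 + 404) / 20 = 49
R = √49 = 7  ⇒  r_B = 7 − 3 = 4

rB=4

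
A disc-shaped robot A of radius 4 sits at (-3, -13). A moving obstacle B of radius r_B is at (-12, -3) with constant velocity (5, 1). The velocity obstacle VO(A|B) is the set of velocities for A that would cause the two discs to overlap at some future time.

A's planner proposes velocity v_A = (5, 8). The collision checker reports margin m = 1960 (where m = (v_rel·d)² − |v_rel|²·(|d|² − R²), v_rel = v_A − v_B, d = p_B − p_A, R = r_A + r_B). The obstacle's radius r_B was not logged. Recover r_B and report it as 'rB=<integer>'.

m = 1960
d = (-9, 10);  v_rel = (0, 7),  |v_rel|² = 49
v_rel×d = (0)·(10) − (7)·(-9) = 63
since m = R²·49 − 63²:  R² = (3969 + 1960) / 49 = 121
R = √121 = 11  ⇒  r_B = 11 − 4 = 7

rB=7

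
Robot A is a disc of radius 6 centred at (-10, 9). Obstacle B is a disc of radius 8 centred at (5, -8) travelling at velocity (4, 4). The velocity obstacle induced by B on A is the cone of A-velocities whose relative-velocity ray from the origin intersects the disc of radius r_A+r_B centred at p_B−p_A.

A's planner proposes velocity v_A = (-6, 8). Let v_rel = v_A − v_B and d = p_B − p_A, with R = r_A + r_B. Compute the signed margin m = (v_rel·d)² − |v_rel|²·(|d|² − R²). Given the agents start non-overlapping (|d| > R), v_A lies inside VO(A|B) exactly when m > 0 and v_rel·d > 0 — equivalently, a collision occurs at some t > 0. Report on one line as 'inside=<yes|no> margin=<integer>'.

d = (15, -17),  |d|² = 514;  R = 6+8 = 14,  c = 514−14² = 318
v_rel = (-10, 4),  |v_rel|² = 116;  v_rel·d = (-10)·(15) + (4)·(-17) = -218
116·t² + 436·t + 318 = 0  ⇒  m = (-218)² − 116·318 = 10636
m = 10636 > 0,  v_rel·d = -218 < 0  ⇒  outside

inside=no margin=10636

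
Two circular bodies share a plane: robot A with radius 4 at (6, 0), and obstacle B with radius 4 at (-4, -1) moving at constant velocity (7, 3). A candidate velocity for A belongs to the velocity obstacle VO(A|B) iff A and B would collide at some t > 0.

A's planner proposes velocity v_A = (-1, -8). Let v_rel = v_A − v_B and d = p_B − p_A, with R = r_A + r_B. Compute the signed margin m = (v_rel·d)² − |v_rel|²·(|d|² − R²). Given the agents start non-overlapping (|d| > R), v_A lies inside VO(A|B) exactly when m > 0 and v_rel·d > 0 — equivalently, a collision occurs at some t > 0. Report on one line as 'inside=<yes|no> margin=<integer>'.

d = (-10, -1),  |d|² = 101;  R = 4+4 = 8,  c = 101−8² = 37
v_rel = (-8, -11),  |v_rel|² = 185;  v_rel·d = (-8)·(-10) + (-11)·(-1) = 91
185·t² − 182·t + 37 = 0  ⇒  m = 91² − 185·37 = 1436
m = 1436 > 0,  v_rel·d = 91 > 0  ⇒  inside

inside=yes margin=1436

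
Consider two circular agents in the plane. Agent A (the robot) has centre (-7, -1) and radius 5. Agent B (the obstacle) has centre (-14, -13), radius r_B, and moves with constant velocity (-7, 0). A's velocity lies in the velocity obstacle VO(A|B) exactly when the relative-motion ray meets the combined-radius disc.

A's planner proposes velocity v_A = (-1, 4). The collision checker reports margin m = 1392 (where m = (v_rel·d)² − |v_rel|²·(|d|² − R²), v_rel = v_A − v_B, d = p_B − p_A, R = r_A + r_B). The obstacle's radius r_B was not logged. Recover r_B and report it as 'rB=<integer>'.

m = 1392
d = (-7, -12);  v_rel = (6, 4),  |v_rel|² = 52
v_rel×d = (6)·(-12) − (4)·(-7) = -44
since m = R²·52 − (-44)²:  R² = (1936 + 1392) / 52 = 64
R = √64 = 8  ⇒  r_B = 8 − 5 = 3

rB=3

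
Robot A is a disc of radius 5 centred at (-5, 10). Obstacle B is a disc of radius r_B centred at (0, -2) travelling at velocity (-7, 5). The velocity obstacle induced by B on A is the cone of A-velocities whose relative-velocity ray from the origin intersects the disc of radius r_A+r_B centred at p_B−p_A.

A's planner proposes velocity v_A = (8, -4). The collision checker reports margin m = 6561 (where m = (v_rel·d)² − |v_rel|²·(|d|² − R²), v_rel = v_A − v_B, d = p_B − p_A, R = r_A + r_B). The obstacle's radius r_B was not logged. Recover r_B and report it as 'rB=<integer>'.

m = 6561
d = (5, -12);  v_rel = (15, -9),  |v_rel|² = 306
v_rel×d = (15)·(-12) − (-9)·(5) = -135
since m = R²·306 − (-135)²:  R² = (18225 + 6561) / 306 = 81
R = √81 = 9  ⇒  r_B = 9 − 5 = 4

rB=4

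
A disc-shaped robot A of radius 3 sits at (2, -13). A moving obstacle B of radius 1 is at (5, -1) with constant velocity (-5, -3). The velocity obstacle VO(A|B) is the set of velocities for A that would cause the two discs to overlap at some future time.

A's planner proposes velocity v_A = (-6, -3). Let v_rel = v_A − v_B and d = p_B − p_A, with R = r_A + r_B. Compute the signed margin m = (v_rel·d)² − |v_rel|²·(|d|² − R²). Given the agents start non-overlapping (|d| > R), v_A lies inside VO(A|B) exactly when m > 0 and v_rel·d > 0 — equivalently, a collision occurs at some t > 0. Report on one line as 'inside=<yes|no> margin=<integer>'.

d = (3, 12),  |d|² = 153;  R = 3+1 = 4,  c = 153−4² = 137
v_rel = (-1, 0),  |v_rel|² = 1;  v_rel·d = (-1)·(3) + (0)·(12) = -3
1·t² + 6·t + 137 = 0  ⇒  m = (-3)² − 1·137 = -128
m = -128 < 0,  v_rel·d = -3 < 0  ⇒  outside

inside=no margin=-128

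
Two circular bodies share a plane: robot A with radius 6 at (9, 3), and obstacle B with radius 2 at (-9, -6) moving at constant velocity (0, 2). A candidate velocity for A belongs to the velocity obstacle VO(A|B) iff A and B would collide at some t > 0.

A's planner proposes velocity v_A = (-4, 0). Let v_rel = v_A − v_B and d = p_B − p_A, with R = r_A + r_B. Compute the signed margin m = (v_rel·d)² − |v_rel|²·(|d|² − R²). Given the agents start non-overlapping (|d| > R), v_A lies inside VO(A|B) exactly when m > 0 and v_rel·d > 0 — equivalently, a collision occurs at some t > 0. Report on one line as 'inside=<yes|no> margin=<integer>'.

d = (-18, -9),  |d|² = 405;  R = 6+2 = 8,  c = 405−8² = 341
v_rel = (-4, -2),  |v_rel|² = 20;  v_rel·d = (-4)·(-18) + (-2)·(-9) = 90
20·t² − 180·t + 341 = 0  ⇒  m = 90² − 20·341 = 1280
m = 1280 > 0,  v_rel·d = 90 > 0  ⇒  inside

inside=yes margin=1280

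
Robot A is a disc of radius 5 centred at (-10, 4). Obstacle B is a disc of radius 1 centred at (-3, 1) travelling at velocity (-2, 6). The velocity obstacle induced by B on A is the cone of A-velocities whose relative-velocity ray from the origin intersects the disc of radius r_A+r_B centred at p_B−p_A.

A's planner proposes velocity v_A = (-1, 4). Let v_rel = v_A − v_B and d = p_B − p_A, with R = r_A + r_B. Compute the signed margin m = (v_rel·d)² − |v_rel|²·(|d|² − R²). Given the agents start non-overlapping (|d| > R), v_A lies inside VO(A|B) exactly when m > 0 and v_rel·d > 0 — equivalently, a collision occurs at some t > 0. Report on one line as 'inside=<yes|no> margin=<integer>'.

d = (7, -3),  |d|² = 58;  R = 5+1 = 6,  c = 58−6² = 22
v_rel = (1, -2),  |v_rel|² = 5;  v_rel·d = (1)·(7) + (-2)·(-3) = 13
5·t² − 26·t + 22 = 0  ⇒  m = 13² − 5·22 = 59
m = 59 > 0,  v_rel·d = 13 > 0  ⇒  inside

inside=yes margin=59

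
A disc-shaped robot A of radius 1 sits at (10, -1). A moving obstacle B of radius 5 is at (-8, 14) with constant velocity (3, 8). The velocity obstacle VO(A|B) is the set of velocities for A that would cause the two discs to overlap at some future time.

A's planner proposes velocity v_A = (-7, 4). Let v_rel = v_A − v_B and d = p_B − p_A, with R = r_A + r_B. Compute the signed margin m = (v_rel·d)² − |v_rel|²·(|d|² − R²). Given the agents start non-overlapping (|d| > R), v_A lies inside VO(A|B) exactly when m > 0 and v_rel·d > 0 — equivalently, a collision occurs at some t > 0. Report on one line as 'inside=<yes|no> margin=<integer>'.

d = (-18, 15),  |d|² = 549;  R = 1+5 = 6,  c = 549−6² = 513
v_rel = (-10, -4),  |v_rel|² = 116;  v_rel·d = (-10)·(-18) + (-4)·(15) = 120
116·t² − 240·t + 513 = 0  ⇒  m = 120² − 116·513 = -45108
m = -45108 < 0,  v_rel·d = 120 > 0  ⇒  outside

inside=no margin=-45108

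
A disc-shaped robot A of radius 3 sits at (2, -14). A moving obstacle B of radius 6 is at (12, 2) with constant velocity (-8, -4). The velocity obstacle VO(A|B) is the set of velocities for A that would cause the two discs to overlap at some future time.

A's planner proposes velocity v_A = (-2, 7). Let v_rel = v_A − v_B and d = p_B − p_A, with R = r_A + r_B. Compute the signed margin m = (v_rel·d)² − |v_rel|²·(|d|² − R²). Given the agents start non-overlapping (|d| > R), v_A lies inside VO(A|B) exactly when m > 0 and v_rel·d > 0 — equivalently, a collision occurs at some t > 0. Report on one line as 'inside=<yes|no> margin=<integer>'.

d = (10, 16),  |d|² = 356;  R = 3+6 = 9,  c = 356−9² = 275
v_rel = (6, 11),  |v_rel|² = 157;  v_rel·d = (6)·(10) + (11)·(16) = 236
157·t² − 472·t + 275 = 0  ⇒  m = 236² − 157·275 = 12521
m = 12521 > 0,  v_rel·d = 236 > 0  ⇒  inside

inside=yes margin=12521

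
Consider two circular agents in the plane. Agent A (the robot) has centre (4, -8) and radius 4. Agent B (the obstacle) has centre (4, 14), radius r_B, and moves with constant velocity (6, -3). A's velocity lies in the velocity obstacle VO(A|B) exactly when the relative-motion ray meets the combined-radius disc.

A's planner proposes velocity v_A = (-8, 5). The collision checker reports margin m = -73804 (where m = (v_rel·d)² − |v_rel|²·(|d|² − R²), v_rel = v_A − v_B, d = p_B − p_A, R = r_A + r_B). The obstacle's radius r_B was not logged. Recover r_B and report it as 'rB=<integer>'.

m = -73804
d = (0, 22);  v_rel = (-14, 8),  |v_rel|² = 260
v_rel×d = (-14)·(22) − (8)·(0) = -308
since m = R²·260 − (-308)²:  R² = (94864 + -73804) / 260 = 81
R = √81 = 9  ⇒  r_B = 9 − 4 = 5

rB=5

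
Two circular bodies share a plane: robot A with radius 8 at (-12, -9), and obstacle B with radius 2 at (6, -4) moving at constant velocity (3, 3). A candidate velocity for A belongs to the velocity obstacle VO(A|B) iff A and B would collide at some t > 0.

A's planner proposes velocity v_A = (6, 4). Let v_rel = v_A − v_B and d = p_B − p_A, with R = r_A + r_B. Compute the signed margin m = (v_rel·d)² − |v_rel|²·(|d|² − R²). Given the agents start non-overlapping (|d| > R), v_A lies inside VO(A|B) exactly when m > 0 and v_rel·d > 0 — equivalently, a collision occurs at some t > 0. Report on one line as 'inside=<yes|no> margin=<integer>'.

d = (18, 5),  |d|² = 349;  R = 8+2 = 10,  c = 349−10² = 249
v_rel = (3, 1),  |v_rel|² = 10;  v_rel·d = (3)·(18) + (1)·(5) = 59
10·t² − 118·t + 249 = 0  ⇒  m = 59² − 10·249 = 991
m = 991 > 0,  v_rel·d = 59 > 0  ⇒  inside

inside=yes margin=991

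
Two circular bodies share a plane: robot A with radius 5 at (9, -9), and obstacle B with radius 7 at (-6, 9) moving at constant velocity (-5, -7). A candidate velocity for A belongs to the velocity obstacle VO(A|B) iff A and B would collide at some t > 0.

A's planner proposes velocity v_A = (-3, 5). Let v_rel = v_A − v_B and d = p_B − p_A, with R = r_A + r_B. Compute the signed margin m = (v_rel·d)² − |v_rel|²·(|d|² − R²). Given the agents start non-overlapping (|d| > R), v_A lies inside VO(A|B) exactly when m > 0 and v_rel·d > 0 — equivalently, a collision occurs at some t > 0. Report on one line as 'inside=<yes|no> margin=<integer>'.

d = (-15, 18),  |d|² = 549;  R = 5+7 = 12,  c = 549−12² = 405
v_rel = (2, 12),  |v_rel|² = 148;  v_rel·d = (2)·(-15) + (12)·(18) = 186
148·t² − 372·t + 405 = 0  ⇒  m = 186² − 148·405 = -25344
m = -25344 < 0,  v_rel·d = 186 > 0  ⇒  outside

inside=no margin=-25344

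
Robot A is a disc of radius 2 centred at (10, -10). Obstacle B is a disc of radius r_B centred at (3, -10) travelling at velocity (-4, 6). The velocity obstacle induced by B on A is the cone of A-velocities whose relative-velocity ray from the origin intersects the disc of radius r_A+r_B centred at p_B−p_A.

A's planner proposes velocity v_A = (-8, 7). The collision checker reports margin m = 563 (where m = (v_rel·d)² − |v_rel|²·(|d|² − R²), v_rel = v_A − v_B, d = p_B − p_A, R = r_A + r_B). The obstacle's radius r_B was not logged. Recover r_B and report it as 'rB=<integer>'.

m = 563
d = (-7, 0);  v_rel = (-4, 1),  |v_rel|² = 17
v_rel×d = (-4)·(0) − (1)·(-7) = 7
since m = R²·17 − 7²:  R² = (49 + 563) / 17 = 36
R = √36 = 6  ⇒  r_B = 6 − 2 = 4

rB=4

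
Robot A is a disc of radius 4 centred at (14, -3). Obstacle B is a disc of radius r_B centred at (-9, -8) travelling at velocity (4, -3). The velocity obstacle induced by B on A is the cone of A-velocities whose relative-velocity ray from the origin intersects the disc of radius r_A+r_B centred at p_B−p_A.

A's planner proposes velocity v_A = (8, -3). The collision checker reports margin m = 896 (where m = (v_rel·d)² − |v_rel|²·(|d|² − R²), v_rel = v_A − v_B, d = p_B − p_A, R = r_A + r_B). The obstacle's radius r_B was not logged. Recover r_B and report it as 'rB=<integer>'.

m = 896
d = (-23, -5);  v_rel = (4, 0),  |v_rel|² = 16
v_rel×d = (4)·(-5) − (0)·(-23) = -20
since m = R²·16 − (-20)²:  R² = (400 + 896) / 16 = 81
R = √81 = 9  ⇒  r_B = 9 − 4 = 5

rB=5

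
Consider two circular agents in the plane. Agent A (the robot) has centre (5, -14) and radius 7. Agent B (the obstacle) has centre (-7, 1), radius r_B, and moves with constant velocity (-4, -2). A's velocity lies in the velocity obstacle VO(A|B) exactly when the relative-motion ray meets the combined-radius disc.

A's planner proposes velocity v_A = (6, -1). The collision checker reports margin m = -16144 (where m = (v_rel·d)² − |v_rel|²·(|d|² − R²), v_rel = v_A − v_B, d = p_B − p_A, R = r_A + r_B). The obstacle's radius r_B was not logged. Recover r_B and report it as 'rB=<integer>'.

m = -16144
d = (-12, 15);  v_rel = (10, 1),  |v_rel|² = 101
v_rel×d = (10)·(15) − (1)·(-12) = 162
since m = R²·101 − 162²:  R² = (26244 + -16144) / 101 = 100
R = √100 = 10  ⇒  r_B = 10 − 7 = 3

rB=3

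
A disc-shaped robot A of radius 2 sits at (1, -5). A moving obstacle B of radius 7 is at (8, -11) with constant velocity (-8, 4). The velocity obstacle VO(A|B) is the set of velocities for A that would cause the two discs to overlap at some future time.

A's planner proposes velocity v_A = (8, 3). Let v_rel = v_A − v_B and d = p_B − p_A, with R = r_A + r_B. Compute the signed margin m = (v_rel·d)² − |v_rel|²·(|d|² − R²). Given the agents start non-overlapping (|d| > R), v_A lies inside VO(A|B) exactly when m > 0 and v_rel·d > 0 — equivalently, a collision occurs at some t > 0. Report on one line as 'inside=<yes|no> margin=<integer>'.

d = (7, -6),  |d|² = 85;  R = 2+7 = 9,  c = 85−9² = 4
v_rel = (16, -1),  |v_rel|² = 257;  v_rel·d = (16)·(7) + (-1)·(-6) = 118
257·t² − 236·t + 4 = 0  ⇒  m = 118² − 257·4 = 12896
m = 12896 > 0,  v_rel·d = 118 > 0  ⇒  inside

inside=yes margin=12896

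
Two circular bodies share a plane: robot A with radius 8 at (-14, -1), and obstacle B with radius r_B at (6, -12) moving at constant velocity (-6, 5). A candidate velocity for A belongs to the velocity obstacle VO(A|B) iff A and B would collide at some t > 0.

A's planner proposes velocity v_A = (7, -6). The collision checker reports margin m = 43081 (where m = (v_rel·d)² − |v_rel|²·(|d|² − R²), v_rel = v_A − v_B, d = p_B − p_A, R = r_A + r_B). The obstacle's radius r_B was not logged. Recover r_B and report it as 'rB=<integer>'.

m = 43081
d = (20, -11);  v_rel = (13, -11),  |v_rel|² = 290
v_rel×d = (13)·(-11) − (-11)·(20) = 77
since m = R²·290 − 77²:  R² = (5929 + 43081) / 290 = 169
R = √169 = 13  ⇒  r_B = 13 − 8 = 5

rB=5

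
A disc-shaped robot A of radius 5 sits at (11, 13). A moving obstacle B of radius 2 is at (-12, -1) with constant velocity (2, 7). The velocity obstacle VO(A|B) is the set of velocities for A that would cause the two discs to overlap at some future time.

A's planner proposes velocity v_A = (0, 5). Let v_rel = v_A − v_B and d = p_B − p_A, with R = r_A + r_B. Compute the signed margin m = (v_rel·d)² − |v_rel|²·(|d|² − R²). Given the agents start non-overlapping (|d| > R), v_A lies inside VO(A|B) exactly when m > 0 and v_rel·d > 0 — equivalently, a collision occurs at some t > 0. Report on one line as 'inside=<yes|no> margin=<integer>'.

d = (-23, -14),  |d|² = 725;  R = 5+2 = 7,  c = 725−7² = 676
v_rel = (-2, -2),  |v_rel|² = 8;  v_rel·d = (-2)·(-23) + (-2)·(-14) = 74
8·t² − 148·t + 676 = 0  ⇒  m = 74² − 8·676 = 68
m = 68 > 0,  v_rel·d = 74 > 0  ⇒  inside

inside=yes margin=68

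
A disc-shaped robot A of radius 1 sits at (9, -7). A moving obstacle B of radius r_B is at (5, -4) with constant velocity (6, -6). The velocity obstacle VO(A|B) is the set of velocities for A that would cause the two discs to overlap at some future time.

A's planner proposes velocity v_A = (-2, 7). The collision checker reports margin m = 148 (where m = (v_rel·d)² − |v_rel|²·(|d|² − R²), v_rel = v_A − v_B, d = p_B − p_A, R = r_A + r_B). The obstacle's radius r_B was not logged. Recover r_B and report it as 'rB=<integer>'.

m = 148
d = (-4, 3);  v_rel = (-8, 13),  |v_rel|² = 233
v_rel×d = (-8)·(3) − (13)·(-4) = 28
since m = R²·233 − 28²:  R² = (784 + 148) / 233 = 4
R = √4 = 2  ⇒  r_B = 2 − 1 = 1

rB=1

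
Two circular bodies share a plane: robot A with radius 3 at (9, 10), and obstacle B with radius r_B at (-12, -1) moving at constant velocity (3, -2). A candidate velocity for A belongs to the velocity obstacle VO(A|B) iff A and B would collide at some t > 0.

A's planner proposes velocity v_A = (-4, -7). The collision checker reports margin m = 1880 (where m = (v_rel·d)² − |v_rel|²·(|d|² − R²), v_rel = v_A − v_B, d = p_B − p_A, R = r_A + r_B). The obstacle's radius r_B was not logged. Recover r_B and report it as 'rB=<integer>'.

m = 1880
d = (-21, -11);  v_rel = (-7, -5),  |v_rel|² = 74
v_rel×d = (-7)·(-11) − (-5)·(-21) = -28
since m = R²·74 − (-28)²:  R² = (784 + 1880) / 74 = 36
R = √36 = 6  ⇒  r_B = 6 − 3 = 3

rB=3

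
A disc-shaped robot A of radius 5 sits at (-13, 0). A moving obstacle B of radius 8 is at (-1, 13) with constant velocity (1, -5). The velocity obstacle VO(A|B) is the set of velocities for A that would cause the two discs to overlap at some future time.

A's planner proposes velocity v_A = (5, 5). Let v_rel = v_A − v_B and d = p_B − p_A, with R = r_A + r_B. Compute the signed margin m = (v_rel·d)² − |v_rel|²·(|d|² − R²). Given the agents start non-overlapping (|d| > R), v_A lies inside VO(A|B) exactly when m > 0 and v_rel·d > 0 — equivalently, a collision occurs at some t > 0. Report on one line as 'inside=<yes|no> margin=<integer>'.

d = (12, 13),  |d|² = 313;  R = 5+8 = 13,  c = 313−13² = 144
v_rel = (4, 10),  |v_rel|² = 116;  v_rel·d = (4)·(12) + (10)·(13) = 178
116·t² − 356·t + 144 = 0  ⇒  m = 178² − 116·144 = 14980
m = 14980 > 0,  v_rel·d = 178 > 0  ⇒  inside

inside=yes margin=14980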